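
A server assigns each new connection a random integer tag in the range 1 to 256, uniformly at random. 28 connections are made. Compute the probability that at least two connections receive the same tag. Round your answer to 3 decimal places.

0.784

It's easier to compute the probability that all 28 are distinct.
P(all distinct) = 256/256 · 255/256 · ··· · 229/256 ≈ 0.216.
So the probability of at least one match is 1 − 0.216 = 0.784.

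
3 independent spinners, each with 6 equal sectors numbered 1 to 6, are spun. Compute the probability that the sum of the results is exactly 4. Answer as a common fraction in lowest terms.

There are 6^3 = 216 equally likely outcomes.
The number of ordered 3-tuples from {1,…,6} summing to 4 is 3.
P(sum = 4) = 3/216 = 1/72.

1/72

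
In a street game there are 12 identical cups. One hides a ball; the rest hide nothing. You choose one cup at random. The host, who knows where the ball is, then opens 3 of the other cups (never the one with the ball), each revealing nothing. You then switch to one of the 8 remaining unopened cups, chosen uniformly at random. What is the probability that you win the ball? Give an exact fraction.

11/96

Your original cup holds the ball with probability 1/12, so the other 11 collectively hold it with probability 11/12.
The host can always find 3 empty cups to open, so the reveals don't change that 11/12; it is now spread over the 8 remaining unopened cups.
P(win by switching) = (11/12) · (1/8) = 11/96.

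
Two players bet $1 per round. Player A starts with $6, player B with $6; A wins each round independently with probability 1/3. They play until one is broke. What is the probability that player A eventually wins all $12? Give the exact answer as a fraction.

1/65

Let r = q/p = (2/3)/(1/3) = 2. The recurrence P(i) = p·P(i+1) + q·P(i−1) with P(0)=0, P(12)=1 gives P(i) = (1 − r^i)/(1 − r^12).
P(6) = (1 − (2)^6) / (1 − (2)^12) = 1/65.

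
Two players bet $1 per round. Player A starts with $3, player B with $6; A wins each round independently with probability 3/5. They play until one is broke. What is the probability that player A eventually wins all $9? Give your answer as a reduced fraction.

Let r = q/p = (2/5)/(3/5) = 2/3. The recurrence P(i) = p·P(i+1) + q·P(i−1) with P(0)=0, P(9)=1 gives P(i) = (1 − r^i)/(1 − r^9).
P(3) = (1 − (2/3)^3) / (1 − (2/3)^9) = 729/1009.

729/1009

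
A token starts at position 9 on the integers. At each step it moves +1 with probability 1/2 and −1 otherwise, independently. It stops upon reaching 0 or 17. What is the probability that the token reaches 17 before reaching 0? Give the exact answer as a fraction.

With a fair step, P(i) = ½P(i−1) + ½P(i+1) with P(0)=0, P(17)=1 has the linear solution P(i) = i/17.
P(9) = 9/17.

9/17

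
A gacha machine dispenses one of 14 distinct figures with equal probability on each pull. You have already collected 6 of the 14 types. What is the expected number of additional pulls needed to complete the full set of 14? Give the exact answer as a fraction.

761/20

Starting from 6 distinct types, each trial gives a new one with probability (14−i)/14 when i types are held, so the wait for the next new type is 14/(14−i).
E = 14/8 + 14/7 + 14/6 + 14/5 + 14/4 + 14/3 + 14/2 + 14/1 = 761/20.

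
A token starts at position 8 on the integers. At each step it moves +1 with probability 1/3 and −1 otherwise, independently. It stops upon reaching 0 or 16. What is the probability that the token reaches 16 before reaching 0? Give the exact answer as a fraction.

1/257

Let r = q/p = (2/3)/(1/3) = 2. The recurrence P(i) = p·P(i+1) + q·P(i−1) with P(0)=0, P(16)=1 gives P(i) = (1 − r^i)/(1 − r^16).
P(8) = (1 − (2)^8) / (1 − (2)^16) = 1/257.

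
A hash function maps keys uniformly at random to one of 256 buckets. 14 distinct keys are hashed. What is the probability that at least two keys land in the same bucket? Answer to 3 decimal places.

0.304

It's easier to compute the probability that all 14 are distinct.
P(all distinct) = 256/256 · 255/256 · ··· · 243/256 ≈ 0.696.
So the probability of at least one match is 1 − 0.696 = 0.304.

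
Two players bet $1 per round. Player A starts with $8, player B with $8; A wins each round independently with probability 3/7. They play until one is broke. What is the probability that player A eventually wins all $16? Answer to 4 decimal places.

0.0910

Let r = q/p = (4/7)/(3/7) = 4/3. The recurrence P(i) = p·P(i+1) + q·P(i−1) with P(0)=0, P(16)=1 gives P(i) = (1 − r^i)/(1 − r^16).
P(8) = (1 − (4/3)^8) / (1 − (4/3)^16) = 6561/72097 ≈ 0.0910.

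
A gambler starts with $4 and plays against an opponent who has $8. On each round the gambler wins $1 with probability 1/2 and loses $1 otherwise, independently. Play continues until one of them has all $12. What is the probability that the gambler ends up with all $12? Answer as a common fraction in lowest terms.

1/3

With a fair step, P(i) = ½P(i−1) + ½P(i+1) with P(0)=0, P(12)=1 has the linear solution P(i) = i/12.
P(4) = 4/12 = 1/3.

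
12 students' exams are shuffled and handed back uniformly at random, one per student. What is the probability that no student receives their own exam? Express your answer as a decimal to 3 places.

0.368

This is the derangement probability: permutations of 12 with no fixed point.
D(12) = 12! · (1 − 1/1! + 1/2! − ··· + (−1)^12/12!) = 176214841.
P = 176214841/479001600 = 16019531/43545600 ≈ 0.368.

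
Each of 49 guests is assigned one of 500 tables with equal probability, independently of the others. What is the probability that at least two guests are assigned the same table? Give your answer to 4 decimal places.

0.9121

It's easier to compute the probability that all 49 are distinct.
P(all distinct) = 500/500 · 499/500 · ··· · 452/500 ≈ 0.0879.
So the probability of at least one match is 1 − 0.0879 = 0.9121.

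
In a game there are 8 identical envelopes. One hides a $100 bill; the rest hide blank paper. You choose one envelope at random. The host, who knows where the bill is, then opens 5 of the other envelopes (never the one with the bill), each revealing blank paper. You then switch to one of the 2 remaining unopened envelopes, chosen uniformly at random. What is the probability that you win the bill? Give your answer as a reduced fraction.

Your original envelope holds the bill with probability 1/8, so the other 7 collectively hold it with probability 7/8.
The host can always find 5 empty envelopes to open, so the reveals don't change that 7/8; it is now spread over the 2 remaining unopened envelopes.
P(win by switching) = (7/8) · (1/2) = 7/16.

7/16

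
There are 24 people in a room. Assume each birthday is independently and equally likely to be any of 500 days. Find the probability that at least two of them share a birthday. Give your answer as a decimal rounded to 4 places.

It's easier to compute the probability that all 24 are distinct.
P(all distinct) = 500/500 · 499/500 · ··· · 477/500 ≈ 0.5707.
So the probability of at least one match is 1 − 0.5707 = 0.4293.

0.4293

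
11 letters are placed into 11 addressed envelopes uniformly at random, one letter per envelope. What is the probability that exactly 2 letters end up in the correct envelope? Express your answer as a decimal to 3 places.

0.184

Choose which 2 of the 11 are fixed: C(11,2) = 55 ways.
The remaining 9 must have no fixed point: D(9) = 133496.
P = 55·133496/39916800 = 16687/90720 ≈ 0.184.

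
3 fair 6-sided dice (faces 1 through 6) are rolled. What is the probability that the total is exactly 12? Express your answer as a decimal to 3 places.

0.116

There are 6^3 = 216 equally likely outcomes.
The number of ordered 3-tuples from {1,…,6} summing to 12 is 25.
P(sum = 12) = 25/216 ≈ 0.116.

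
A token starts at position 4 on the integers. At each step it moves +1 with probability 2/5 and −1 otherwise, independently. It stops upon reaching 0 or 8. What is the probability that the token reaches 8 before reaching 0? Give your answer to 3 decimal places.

0.165

Let r = q/p = (3/5)/(2/5) = 3/2. The recurrence P(i) = p·P(i+1) + q·P(i−1) with P(0)=0, P(8)=1 gives P(i) = (1 − r^i)/(1 − r^8).
P(4) = (1 − (3/2)^4) / (1 − (3/2)^8) = 16/97 ≈ 0.165.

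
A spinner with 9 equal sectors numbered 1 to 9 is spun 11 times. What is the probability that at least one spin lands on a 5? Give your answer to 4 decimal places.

P(no spin lands on a 5) = (8/9)^11 ≈ 0.2737.
P(at least one) = 1 − 0.2737 = 0.7263.

0.7263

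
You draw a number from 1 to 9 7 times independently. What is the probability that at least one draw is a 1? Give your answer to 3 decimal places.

P(no draw is a 1) = (8/9)^7 ≈ 0.438.
P(at least one) = 1 − 0.438 = 0.562.

0.562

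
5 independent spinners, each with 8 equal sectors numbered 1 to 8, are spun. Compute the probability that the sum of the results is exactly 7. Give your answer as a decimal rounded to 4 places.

There are 8^5 = 32768 equally likely outcomes.
The number of ordered 5-tuples from {1,…,8} summing to 7 is 15.
P(sum = 7) = 15/32768 ≈ 0.0005.

0.0005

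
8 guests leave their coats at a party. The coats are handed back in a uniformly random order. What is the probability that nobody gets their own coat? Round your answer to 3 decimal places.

0.368

This is the derangement probability: permutations of 8 with no fixed point.
D(8) = 8! · (1 − 1/1! + 1/2! − ··· + (−1)^8/8!) = 14833.
P = 14833/40320 = 2119/5760 ≈ 0.368.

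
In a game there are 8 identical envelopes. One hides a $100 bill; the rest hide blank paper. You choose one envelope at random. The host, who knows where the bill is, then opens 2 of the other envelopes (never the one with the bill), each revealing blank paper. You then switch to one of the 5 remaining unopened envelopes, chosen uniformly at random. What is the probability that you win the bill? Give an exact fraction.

7/40

Your original envelope holds the bill with probability 1/8, so the other 7 collectively hold it with probability 7/8.
The host can always find 2 empty envelopes to open, so the reveals don't change that 7/8; it is now spread over the 5 remaining unopened envelopes.
P(win by switching) = (7/8) · (1/5) = 7/40.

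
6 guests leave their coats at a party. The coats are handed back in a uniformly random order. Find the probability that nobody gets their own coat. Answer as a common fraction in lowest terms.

This is the derangement probability: permutations of 6 with no fixed point.
D(6) = 6! · (1 − 1/1! + 1/2! − ··· + (−1)^6/6!) = 265.
P = 265/720 = 53/144.

53/144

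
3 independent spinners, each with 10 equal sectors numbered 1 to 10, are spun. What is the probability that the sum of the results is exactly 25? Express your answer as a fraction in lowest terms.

There are 10^3 = 1000 equally likely outcomes.
The number of ordered 3-tuples from {1,…,10} summing to 25 is 21.
P(sum = 25) = 21/1000.

21/1000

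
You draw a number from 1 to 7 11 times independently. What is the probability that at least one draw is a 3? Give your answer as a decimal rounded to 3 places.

P(no draw is a 3) = (6/7)^11 ≈ 0.183.
P(at least one) = 1 − 0.183 = 0.817.

0.817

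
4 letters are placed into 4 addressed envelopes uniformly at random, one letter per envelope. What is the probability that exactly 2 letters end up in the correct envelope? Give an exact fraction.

1/4

Choose which 2 of the 4 are fixed: C(4,2) = 6 ways.
The remaining 2 must have no fixed point: D(2) = 1.
P = 6·1/24 = 1/4.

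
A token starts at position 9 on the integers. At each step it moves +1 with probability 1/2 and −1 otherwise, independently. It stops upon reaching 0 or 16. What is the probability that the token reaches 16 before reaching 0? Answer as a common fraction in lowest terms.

9/16

With a fair step, P(i) = ½P(i−1) + ½P(i+1) with P(0)=0, P(16)=1 has the linear solution P(i) = i/16.
P(9) = 9/16.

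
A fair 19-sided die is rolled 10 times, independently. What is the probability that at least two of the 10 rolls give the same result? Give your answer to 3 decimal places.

P(all 10 different) = 19/19 · 18/19 · ··· · 10/19 ≈ 0.055.
P(at least two equal) = 1 − 0.055 = 0.945.

0.945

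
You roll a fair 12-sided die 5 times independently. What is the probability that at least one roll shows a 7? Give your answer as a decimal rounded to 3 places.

0.353

P(no roll shows a 7) = (11/12)^5 ≈ 0.647.
P(at least one) = 1 − 0.647 = 0.353.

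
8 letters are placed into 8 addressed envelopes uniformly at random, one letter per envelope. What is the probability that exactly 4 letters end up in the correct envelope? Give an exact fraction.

1/64

Choose which 4 of the 8 are fixed: C(8,4) = 70 ways.
The remaining 4 must have no fixed point: D(4) = 9.
P = 70·9/40320 = 1/64.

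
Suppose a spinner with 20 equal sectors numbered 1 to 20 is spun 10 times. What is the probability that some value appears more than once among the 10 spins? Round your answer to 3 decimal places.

0.935

P(all 10 different) = 20/20 · 19/20 · ··· · 11/20 ≈ 0.065.
P(at least two equal) = 1 − 0.065 = 0.935.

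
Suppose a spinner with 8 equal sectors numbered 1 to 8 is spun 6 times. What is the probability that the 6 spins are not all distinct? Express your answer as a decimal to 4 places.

0.9231

P(all 6 different) = 8/8 · 7/8 · ··· · 3/8 ≈ 0.0769.
P(at least two equal) = 1 − 0.0769 = 0.9231.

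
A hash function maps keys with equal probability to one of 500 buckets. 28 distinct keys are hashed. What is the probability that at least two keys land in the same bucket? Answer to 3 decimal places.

It's easier to compute the probability that all 28 are distinct.
P(all distinct) = 500/500 · 499/500 · ··· · 473/500 ≈ 0.463.
So the probability of at least one match is 1 − 0.463 = 0.537.

0.537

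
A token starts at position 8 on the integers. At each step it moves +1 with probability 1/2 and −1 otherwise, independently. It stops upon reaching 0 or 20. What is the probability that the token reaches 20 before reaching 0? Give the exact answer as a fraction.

2/5

With a fair step, P(i) = ½P(i−1) + ½P(i+1) with P(0)=0, P(20)=1 has the linear solution P(i) = i/20.
P(8) = 8/20 = 2/5.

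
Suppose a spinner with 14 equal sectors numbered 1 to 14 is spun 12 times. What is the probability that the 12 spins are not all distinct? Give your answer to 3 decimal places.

0.999

P(all 12 different) = 14/14 · 13/14 · ··· · 3/14 ≈ 0.001.
P(at least two equal) = 1 − 0.001 = 0.999.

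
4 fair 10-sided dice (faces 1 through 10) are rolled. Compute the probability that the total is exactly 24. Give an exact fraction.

There are 10^4 = 10000 equally likely outcomes.
The number of ordered 4-tuples from {1,…,10} summing to 24 is 633.
P(sum = 24) = 633/10000.

633/10000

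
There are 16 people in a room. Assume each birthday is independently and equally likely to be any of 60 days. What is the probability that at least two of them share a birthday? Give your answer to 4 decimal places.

It's easier to compute the probability that all 16 are distinct.
P(all distinct) = 60/60 · 59/60 · ··· · 45/60 ≈ 0.1110.
So the probability of at least one match is 1 − 0.1110 = 0.8890.

0.8890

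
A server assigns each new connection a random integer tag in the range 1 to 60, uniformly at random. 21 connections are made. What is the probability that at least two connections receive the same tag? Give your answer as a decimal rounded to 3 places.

0.981

It's easier to compute the probability that all 21 are distinct.
P(all distinct) = 60/60 · 59/60 · ··· · 40/60 ≈ 0.019.
So the probability of at least one match is 1 − 0.019 = 0.981.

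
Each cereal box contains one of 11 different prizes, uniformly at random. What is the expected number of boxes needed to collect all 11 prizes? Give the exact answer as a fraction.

83711/2520

After i distinct types are collected, each trial gives a new one with probability (11−i)/11, so the expected wait for the next new type is 11/(11−i).
E = 11/11 + 11/10 + 11/9 + 11/8 + 11/7 + 11/6 + 11/5 + 11/4 + 11/3 + 11/2 + 11/1 = 83711/2520.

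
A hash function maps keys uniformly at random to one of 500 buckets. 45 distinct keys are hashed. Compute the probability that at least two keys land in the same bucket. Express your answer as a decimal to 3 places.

It's easier to compute the probability that all 45 are distinct.
P(all distinct) = 500/500 · 499/500 · ··· · 456/500 ≈ 0.130.
So the probability of at least one match is 1 − 0.130 = 0.870.

0.870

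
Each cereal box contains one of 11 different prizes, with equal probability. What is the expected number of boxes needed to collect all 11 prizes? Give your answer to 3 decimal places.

33.219

After i distinct types are collected, each trial gives a new one with probability (11−i)/11, so the expected wait for the next new type is 11/(11−i).
E = 11/11 + 11/10 + 11/9 + 11/8 + 11/7 + 11/6 + 11/5 + 11/4 + 11/3 + 11/2 + 11/1 = 83711/2520 ≈ 33.219.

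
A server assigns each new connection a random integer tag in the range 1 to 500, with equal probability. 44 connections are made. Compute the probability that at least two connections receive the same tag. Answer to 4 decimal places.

It's easier to compute the probability that all 44 are distinct.
P(all distinct) = 500/500 · 499/500 · ··· · 457/500 ≈ 0.1424.
So the probability of at least one match is 1 − 0.1424 = 0.8576.

0.8576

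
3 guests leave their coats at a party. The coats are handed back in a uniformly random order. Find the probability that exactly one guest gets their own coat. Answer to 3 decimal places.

0.500

Choose which one is fixed: C(3,1) = 3 ways.
The remaining 2 must have no fixed point: D(2) = 1.
P = 3·1/6 = 1/2 ≈ 0.500.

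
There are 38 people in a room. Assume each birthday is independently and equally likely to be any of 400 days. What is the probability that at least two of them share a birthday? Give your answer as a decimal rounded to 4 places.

0.8372

It's easier to compute the probability that all 38 are distinct.
P(all distinct) = 400/400 · 399/400 · ··· · 363/400 ≈ 0.1628.
So the probability of at least one match is 1 − 0.1628 = 0.8372.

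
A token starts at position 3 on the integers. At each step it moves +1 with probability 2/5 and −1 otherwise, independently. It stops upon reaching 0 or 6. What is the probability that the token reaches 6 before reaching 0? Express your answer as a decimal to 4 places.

0.2286

Let r = q/p = (3/5)/(2/5) = 3/2. The recurrence P(i) = p·P(i+1) + q·P(i−1) with P(0)=0, P(6)=1 gives P(i) = (1 − r^i)/(1 − r^6).
P(3) = (1 − (3/2)^3) / (1 − (3/2)^6) = 8/35 ≈ 0.2286.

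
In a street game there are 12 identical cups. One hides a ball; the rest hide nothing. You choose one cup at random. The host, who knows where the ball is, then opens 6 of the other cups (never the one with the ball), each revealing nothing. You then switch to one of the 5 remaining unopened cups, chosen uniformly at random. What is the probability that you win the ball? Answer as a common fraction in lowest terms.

Your original cup holds the ball with probability 1/12, so the other 11 collectively hold it with probability 11/12.
The host can always find 6 empty cups to open, so the reveals don't change that 11/12; it is now spread over the 5 remaining unopened cups.
P(win by switching) = (11/12) · (1/5) = 11/60.

11/60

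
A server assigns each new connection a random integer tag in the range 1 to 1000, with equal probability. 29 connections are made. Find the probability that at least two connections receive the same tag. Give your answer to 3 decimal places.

It's easier to compute the probability that all 29 are distinct.
P(all distinct) = 1000/1000 · 999/1000 · ··· · 972/1000 ≈ 0.664.
So the probability of at least one match is 1 − 0.664 = 0.336.

0.336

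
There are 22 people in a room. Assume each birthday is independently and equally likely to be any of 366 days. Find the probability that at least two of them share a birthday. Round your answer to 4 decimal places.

It's easier to compute the probability that all 22 are distinct.
P(all distinct) = 366/366 · 365/366 · ··· · 345/366 ≈ 0.5252.
So the probability of at least one match is 1 − 0.5252 = 0.4748.

0.4748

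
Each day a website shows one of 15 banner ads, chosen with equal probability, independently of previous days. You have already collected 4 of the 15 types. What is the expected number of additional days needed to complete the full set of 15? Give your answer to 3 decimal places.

45.298

Starting from 4 distinct types, each trial gives a new one with probability (15−i)/15 when i types are held, so the wait for the next new type is 15/(15−i).
E = 15/11 + 15/10 + 15/9 + 15/8 + 15/7 + 15/6 + 15/5 + 15/4 + 15/3 + 15/2 + 15/1 = 83711/1848 ≈ 45.298.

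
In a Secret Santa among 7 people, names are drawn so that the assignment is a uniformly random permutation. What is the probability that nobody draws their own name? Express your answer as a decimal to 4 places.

This is the derangement probability: permutations of 7 with no fixed point.
D(7) = 7! · (1 − 1/1! + 1/2! − ··· + (−1)^7/7!) = 1854.
P = 1854/5040 = 103/280 ≈ 0.3679.

0.3679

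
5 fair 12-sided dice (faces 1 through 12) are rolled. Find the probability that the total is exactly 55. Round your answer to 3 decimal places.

There are 12^5 = 248832 equally likely outcomes.
The number of ordered 5-tuples from {1,…,12} summing to 55 is 126.
P(sum = 55) = 126/248832 = 7/13824 ≈ 0.001.

0.001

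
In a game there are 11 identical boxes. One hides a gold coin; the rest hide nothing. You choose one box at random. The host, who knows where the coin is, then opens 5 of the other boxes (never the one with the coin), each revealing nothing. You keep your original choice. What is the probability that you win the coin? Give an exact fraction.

The host can always open 5 empty boxes regardless of your choice, so the reveals give no information about your original box.
P(win by staying) = 1/11.

1/11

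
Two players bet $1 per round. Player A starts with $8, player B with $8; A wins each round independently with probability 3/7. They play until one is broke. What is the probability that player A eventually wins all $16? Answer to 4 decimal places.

0.0910

Let r = q/p = (4/7)/(3/7) = 4/3. The recurrence P(i) = p·P(i+1) + q·P(i−1) with P(0)=0, P(16)=1 gives P(i) = (1 − r^i)/(1 − r^16).
P(8) = (1 − (4/3)^8) / (1 − (4/3)^16) = 6561/72097 ≈ 0.0910.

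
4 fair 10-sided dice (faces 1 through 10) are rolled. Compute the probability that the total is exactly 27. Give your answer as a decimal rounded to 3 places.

There are 10^4 = 10000 equally likely outcomes.
The number of ordered 4-tuples from {1,…,10} summing to 27 is 480.
P(sum = 27) = 480/10000 = 6/125 ≈ 0.048.

0.048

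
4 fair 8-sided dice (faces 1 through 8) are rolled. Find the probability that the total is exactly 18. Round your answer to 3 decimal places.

There are 8^4 = 4096 equally likely outcomes.
The number of ordered 4-tuples from {1,…,8} summing to 18 is 344.
P(sum = 18) = 344/4096 = 43/512 ≈ 0.084.

0.084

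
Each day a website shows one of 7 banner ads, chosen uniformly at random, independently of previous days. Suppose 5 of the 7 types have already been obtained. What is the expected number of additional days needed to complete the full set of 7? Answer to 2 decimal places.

Starting from 5 distinct types, each trial gives a new one with probability (7−i)/7 when i types are held, so the wait for the next new type is 7/(7−i).
E = 7/2 + 7/1 = 21/2 ≈ 10.50.

10.50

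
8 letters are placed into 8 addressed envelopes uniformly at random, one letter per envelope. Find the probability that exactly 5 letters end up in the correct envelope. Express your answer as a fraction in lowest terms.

Choose which 5 of the 8 are fixed: C(8,5) = 56 ways.
The remaining 3 must have no fixed point: D(3) = 2.
P = 56·2/40320 = 1/360.

1/360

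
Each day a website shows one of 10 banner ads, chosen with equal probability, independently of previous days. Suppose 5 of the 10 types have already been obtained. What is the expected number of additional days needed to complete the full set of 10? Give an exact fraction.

137/6

Starting from 5 distinct types, each trial gives a new one with probability (10−i)/10 when i types are held, so the wait for the next new type is 10/(10−i).
E = 10/5 + 10/4 + 10/3 + 10/2 + 10/1 = 137/6.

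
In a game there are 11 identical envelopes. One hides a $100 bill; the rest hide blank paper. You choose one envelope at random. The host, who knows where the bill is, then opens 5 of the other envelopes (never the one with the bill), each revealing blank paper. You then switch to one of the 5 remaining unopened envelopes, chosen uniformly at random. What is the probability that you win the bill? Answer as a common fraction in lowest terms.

Your original envelope holds the bill with probability 1/11, so the other 10 collectively hold it with probability 10/11.
The host can always find 5 empty envelopes to open, so the reveals don't change that 10/11; it is now spread over the 5 remaining unopened envelopes.
P(win by switching) = (10/11) · (1/5) = 2/11.

2/11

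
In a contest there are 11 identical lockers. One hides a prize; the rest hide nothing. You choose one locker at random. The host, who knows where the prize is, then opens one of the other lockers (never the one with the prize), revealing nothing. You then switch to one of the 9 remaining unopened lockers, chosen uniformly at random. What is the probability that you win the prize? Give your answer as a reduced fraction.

Your original locker holds the prize with probability 1/11, so the other 10 collectively hold it with probability 10/11.
The host can always find an empty locker to open, so this doesn't change that 10/11; it is now spread over the 9 remaining unopened lockers.
P(win by switching) = (10/11) · (1/9) = 10/99.

10/99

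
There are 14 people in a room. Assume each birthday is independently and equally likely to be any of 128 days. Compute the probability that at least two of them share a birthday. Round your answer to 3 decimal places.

It's easier to compute the probability that all 14 are distinct.
P(all distinct) = 128/128 · 127/128 · ··· · 115/128 ≈ 0.478.
So the probability of at least one match is 1 − 0.478 = 0.522.

0.522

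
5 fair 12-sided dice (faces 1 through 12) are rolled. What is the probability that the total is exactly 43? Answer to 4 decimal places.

0.0215

There are 12^5 = 248832 equally likely outcomes.
The number of ordered 5-tuples from {1,…,12} summing to 43 is 5355.
P(sum = 43) = 5355/248832 = 595/27648 ≈ 0.0215.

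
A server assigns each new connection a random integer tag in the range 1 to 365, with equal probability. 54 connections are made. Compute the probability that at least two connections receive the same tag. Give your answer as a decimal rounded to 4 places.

It's easier to compute the probability that all 54 are distinct.
P(all distinct) = 365/365 · 364/365 · ··· · 312/365 ≈ 0.0161.
So the probability of at least one match is 1 − 0.0161 = 0.9839.

0.9839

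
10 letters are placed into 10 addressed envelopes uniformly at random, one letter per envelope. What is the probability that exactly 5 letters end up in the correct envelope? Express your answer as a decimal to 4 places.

0.0031

Choose which 5 of the 10 are fixed: C(10,5) = 252 ways.
The remaining 5 must have no fixed point: D(5) = 44.
P = 252·44/3628800 = 11/3600 ≈ 0.0031.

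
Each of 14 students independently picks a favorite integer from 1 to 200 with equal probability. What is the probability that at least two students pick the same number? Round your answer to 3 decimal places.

It's easier to compute the probability that all 14 are distinct.
P(all distinct) = 200/200 · 199/200 · ··· · 187/200 ≈ 0.628.
So the probability of at least one match is 1 − 0.628 = 0.372.

0.372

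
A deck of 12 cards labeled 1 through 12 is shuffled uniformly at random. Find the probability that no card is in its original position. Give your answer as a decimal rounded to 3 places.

This is the derangement probability: permutations of 12 with no fixed point.
D(12) = 12! · (1 − 1/1! + 1/2! − ··· + (−1)^12/12!) = 176214841.
P = 176214841/479001600 = 16019531/43545600 ≈ 0.368.

0.368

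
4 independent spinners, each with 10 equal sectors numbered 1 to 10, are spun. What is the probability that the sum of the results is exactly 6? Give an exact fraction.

1/1000

There are 10^4 = 10000 equally likely outcomes.
The number of ordered 4-tuples from {1,…,10} summing to 6 is 10.
P(sum = 6) = 10/10000 = 1/1000.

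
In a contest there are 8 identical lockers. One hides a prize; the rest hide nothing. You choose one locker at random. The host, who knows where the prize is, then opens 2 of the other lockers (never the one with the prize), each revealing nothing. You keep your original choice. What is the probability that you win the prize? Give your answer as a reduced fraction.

The host can always open 2 empty lockers regardless of your choice, so the reveals give no information about your original locker.
P(win by staying) = 1/8.

1/8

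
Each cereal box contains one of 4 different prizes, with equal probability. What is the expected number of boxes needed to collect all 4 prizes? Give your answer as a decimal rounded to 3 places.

After i distinct types are collected, each trial gives a new one with probability (4−i)/4, so the expected wait for the next new type is 4/(4−i).
E = 4/4 + 4/3 + 4/2 + 4/1 = 25/3 ≈ 8.333.

8.333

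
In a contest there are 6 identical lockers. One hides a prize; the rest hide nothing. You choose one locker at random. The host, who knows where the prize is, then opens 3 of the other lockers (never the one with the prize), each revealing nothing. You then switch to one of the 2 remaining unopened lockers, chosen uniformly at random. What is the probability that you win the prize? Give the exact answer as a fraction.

5/12

Your original locker holds the prize with probability 1/6, so the other 5 collectively hold it with probability 5/6.
The host can always find 3 empty lockers to open, so the reveals don't change that 5/6; it is now spread over the 2 remaining unopened lockers.
P(win by switching) = (5/6) · (1/2) = 5/12.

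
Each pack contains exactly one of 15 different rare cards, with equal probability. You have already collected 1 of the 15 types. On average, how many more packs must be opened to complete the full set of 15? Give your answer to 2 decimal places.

Starting from 1 distinct type, each trial gives a new one with probability (15−i)/15 when i types are held, so the wait for the next new type is 15/(15−i).
E = 15/14 + 15/13 + 15/12 + 15/11 + 15/10 + 15/9 + 15/8 + 15/7 + 15/6 + 15/5 + 15/4 + 15/3 + 15/2 + 15/1 = 1171733/24024 ≈ 48.77.

48.77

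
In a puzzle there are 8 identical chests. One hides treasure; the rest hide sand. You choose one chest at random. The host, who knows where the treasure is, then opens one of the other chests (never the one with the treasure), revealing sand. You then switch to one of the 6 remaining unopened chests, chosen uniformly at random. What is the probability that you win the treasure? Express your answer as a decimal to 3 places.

Your original chest holds the treasure with probability 1/8, so the other 7 collectively hold it with probability 7/8.
The host can always find an empty chest to open, so this doesn't change that 7/8; it is now spread over the 6 remaining unopened chests.
P(win by switching) = (7/8) · (1/6) = 7/48 ≈ 0.146.

0.146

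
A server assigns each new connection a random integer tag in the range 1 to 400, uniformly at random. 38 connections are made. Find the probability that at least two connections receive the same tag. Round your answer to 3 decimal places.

It's easier to compute the probability that all 38 are distinct.
P(all distinct) = 400/400 · 399/400 · ··· · 363/400 ≈ 0.163.
So the probability of at least one match is 1 − 0.163 = 0.837.

0.837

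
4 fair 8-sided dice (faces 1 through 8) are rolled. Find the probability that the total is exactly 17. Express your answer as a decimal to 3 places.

0.082

There are 8^4 = 4096 equally likely outcomes.
The number of ordered 4-tuples from {1,…,8} summing to 17 is 336.
P(sum = 17) = 336/4096 = 21/256 ≈ 0.082.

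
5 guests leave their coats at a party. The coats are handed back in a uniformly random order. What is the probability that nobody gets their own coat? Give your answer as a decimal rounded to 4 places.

This is the derangement probability: permutations of 5 with no fixed point.
D(5) = 5! · (1 − 1/1! + 1/2! − ··· + (−1)^5/5!) = 44.
P = 44/120 = 11/30 ≈ 0.3667.

0.3667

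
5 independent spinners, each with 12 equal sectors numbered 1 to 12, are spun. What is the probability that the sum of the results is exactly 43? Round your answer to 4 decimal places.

There are 12^5 = 248832 equally likely outcomes.
The number of ordered 5-tuples from {1,…,12} summing to 43 is 5355.
P(sum = 43) = 5355/248832 = 595/27648 ≈ 0.0215.

0.0215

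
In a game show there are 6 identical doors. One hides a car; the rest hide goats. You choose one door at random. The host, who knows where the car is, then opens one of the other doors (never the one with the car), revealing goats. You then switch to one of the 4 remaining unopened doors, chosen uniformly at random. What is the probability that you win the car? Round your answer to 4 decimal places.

Your original door holds the car with probability 1/6, so the other 5 collectively hold it with probability 5/6.
The host can always find an empty door to open, so this doesn't change that 5/6; it is now spread over the 4 remaining unopened doors.
P(win by switching) = (5/6) · (1/4) = 5/24 ≈ 0.2083.

0.2083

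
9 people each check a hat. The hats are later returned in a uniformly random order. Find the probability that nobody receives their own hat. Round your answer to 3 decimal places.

0.368

This is the derangement probability: permutations of 9 with no fixed point.
D(9) = 9! · (1 − 1/1! + 1/2! − ··· + (−1)^9/9!) = 133496.
P = 133496/362880 = 16687/45360 ≈ 0.368.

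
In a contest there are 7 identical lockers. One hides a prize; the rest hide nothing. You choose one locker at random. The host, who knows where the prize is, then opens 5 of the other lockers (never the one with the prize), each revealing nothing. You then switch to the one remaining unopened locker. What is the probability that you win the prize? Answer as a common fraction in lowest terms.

Your original locker holds the prize with probability 1/7, so the other 6 collectively hold it with probability 6/7.
The host can always find 5 empty lockers to open, so the reveals don't change that 6/7; it is now spread over the 1 remaining unopened locker.
P(win by switching) = (6/7) · (1/1) = 6/7.

6/7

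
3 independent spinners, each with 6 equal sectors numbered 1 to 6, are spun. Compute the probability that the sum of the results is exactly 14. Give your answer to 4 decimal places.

0.0694

There are 6^3 = 216 equally likely outcomes.
The number of ordered 3-tuples from {1,…,6} summing to 14 is 15.
P(sum = 14) = 15/216 = 5/72 ≈ 0.0694.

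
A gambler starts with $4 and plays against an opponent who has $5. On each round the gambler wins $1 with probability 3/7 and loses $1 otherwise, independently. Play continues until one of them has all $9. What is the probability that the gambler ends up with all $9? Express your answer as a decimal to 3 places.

Let r = q/p = (4/7)/(3/7) = 4/3. The recurrence P(i) = p·P(i+1) + q·P(i−1) with P(0)=0, P(9)=1 gives P(i) = (1 − r^i)/(1 − r^9).
P(4) = (1 − (4/3)^4) / (1 − (4/3)^9) = 42525/242461 ≈ 0.175.

0.175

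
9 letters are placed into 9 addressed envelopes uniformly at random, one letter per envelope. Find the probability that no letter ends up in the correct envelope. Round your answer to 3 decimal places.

0.368

This is the derangement probability: permutations of 9 with no fixed point.
D(9) = 9! · (1 − 1/1! + 1/2! − ··· + (−1)^9/9!) = 133496.
P = 133496/362880 = 16687/45360 ≈ 0.368.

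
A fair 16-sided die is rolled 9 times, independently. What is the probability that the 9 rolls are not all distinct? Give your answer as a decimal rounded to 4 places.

P(all 9 different) = 16/16 · 15/16 · ··· · 8/16 ≈ 0.0604.
P(at least two equal) = 1 − 0.0604 = 0.9396.

0.9396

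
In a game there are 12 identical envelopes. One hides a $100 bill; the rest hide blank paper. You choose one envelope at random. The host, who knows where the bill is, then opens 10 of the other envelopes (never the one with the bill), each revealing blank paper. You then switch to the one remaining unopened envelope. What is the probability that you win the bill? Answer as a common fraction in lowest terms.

11/12

Your original envelope holds the bill with probability 1/12, so the other 11 collectively hold it with probability 11/12.
The host can always find 10 empty envelopes to open, so the reveals don't change that 11/12; it is now spread over the 1 remaining unopened envelope.
P(win by switching) = (11/12) · (1/1) = 11/12.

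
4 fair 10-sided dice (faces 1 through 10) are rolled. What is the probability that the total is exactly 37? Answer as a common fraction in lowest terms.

1/500

There are 10^4 = 10000 equally likely outcomes.
The number of ordered 4-tuples from {1,…,10} summing to 37 is 20.
P(sum = 37) = 20/10000 = 1/500.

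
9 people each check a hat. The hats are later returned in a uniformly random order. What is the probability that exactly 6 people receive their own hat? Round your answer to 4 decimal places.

0.0005

Choose which 6 of the 9 are fixed: C(9,6) = 84 ways.
The remaining 3 must have no fixed point: D(3) = 2.
P = 84·2/362880 = 1/2160 ≈ 0.0005.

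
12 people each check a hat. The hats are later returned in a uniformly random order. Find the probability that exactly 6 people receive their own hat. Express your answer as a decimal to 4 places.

0.0005

Choose which 6 of the 12 are fixed: C(12,6) = 924 ways.
The remaining 6 must have no fixed point: D(6) = 265.
P = 924·265/479001600 = 53/103680 ≈ 0.0005.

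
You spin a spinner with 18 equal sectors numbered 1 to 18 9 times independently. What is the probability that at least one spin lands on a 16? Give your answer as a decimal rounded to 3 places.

P(no spin lands on a 16) = (17/18)^9 ≈ 0.598.
P(at least one) = 1 − 0.598 = 0.402.

0.402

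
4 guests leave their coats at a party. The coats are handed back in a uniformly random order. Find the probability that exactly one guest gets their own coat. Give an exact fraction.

1/3

Choose which one is fixed: C(4,1) = 4 ways.
The remaining 3 must have no fixed point: D(3) = 2.
P = 4·2/24 = 1/3.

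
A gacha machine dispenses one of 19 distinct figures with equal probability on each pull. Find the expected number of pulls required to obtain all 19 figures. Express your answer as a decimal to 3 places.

67.407

After i distinct types are collected, each trial gives a new one with probability (19−i)/19, so the expected wait for the next new type is 19/(19−i).
E = 19/19 + 19/18 + 19/17 + 19/16 + 19/15 + 19/14 + 19/13 + 19/12 + 19/11 + 19/10 + 19/9 + 19/8 + 19/7 + 19/6 + 19/5 + 19/4 + 19/3 + 19/2 + 19/1 = 275295799/4084080 ≈ 67.407.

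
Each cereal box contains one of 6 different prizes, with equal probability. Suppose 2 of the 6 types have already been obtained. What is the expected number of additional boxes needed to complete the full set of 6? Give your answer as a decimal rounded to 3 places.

Starting from 2 distinct types, each trial gives a new one with probability (6−i)/6 when i types are held, so the wait for the next new type is 6/(6−i).
E = 6/4 + 6/3 + 6/2 + 6/1 = 25/2 ≈ 12.500.

12.500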